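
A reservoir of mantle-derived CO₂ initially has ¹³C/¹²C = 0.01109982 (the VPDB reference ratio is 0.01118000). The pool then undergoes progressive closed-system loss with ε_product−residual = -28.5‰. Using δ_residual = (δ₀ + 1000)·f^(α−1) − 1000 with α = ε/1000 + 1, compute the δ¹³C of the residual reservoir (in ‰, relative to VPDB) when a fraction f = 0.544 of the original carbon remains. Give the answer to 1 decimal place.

10.2‰

δ₀ = (0.01109982/0.01118000 − 1)×1000 = (0.992828 − 1)×1000 = -7.172‰
α − 1 = ε/1000 = -0.0285
f^(α−1) = 0.544^(-0.0285) = 1.017502
δ_res = (-7.172 + 1000) × 1.017502 − 1000 = 1010.205 − 1000 = 10.21‰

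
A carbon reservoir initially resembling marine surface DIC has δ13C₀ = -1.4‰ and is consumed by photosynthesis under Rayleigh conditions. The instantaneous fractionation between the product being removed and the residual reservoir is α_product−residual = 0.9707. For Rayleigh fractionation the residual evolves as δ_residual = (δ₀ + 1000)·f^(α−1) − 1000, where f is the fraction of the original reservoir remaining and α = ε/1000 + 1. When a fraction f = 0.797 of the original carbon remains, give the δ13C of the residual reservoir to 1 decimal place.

5.3‰

Rayleigh residual: δ_res = (δ₀ + 1000)·f^(α−1) − 1000
α − 1 = -0.02930
f^(α−1) = 0.797^(-0.02930) = 1.006670
δ_res = (-1.4 + 1000) × 1.006670 − 1000 = 1005.261 − 1000 = 5.26‰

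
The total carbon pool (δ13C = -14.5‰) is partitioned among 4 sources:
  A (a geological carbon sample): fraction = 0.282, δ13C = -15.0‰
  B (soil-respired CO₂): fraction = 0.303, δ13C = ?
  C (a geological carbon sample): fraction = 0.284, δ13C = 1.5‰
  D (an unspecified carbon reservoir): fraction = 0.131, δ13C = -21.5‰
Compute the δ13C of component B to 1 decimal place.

-26.0‰

Isotope mass balance: δ_bulk = Σ fᵢ·δᵢ.
-14.5 = 0.282×(-15.0) + 0.303×δ_B + 0.284×(1.5) + 0.131×(-21.5)
0.303·δ_B = -14.5 − (-6.620) = -7.880
δ_B = -7.880 / 0.303 = -26.00‰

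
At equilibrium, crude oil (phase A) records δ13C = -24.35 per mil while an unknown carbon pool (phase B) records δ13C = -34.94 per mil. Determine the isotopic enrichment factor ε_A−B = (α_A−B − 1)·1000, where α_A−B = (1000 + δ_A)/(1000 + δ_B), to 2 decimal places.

α_A−B = (1000 + -24.35) / (1000 + -34.94) = 975.65 / 965.06 = 1.010973
ε_A−B = (1.010973 − 1) × 1000 = 10.973 per mil
(The approximation ε ≈ δ_A − δ_B would give 10.59 per mil.)

10.97 per mil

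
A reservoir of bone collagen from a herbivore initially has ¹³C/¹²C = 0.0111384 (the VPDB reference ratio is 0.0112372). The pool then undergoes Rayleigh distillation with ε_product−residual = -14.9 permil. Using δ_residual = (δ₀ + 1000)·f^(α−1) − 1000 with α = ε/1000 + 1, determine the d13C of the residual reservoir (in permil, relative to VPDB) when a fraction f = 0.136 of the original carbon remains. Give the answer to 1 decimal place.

δ₀ = (0.0111384/0.0112372 − 1)×1000 = (0.991208 − 1)×1000 = -8.792 permil
α − 1 = ε/1000 = -0.0149
f^(α−1) = 0.136^(-0.0149) = 1.030173
δ_res = (-8.792 + 1000) × 1.030173 − 1000 = 1021.116 − 1000 = 21.12 permil

21.1 permil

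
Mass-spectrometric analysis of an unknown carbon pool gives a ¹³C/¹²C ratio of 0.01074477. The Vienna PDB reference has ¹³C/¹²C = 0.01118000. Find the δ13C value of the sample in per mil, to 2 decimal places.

δ13C = (R_sample / R_standard − 1) × 1000
R_sample / R_standard = 0.01074477 / 0.01118000 = 0.961071
δ13C = (0.961071 − 1) × 1000 = -38.929 per mil

-38.93 per mil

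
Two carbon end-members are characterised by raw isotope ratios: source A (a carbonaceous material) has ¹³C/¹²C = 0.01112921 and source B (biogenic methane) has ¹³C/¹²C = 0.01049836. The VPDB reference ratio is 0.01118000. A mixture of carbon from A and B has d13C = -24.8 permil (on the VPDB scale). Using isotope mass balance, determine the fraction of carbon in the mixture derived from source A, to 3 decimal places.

δ_A = (0.01112921/0.01118000 − 1)×1000 = (0.995457 − 1)×1000 = -4.543 permil
δ_B = (0.01049836/0.01118000 − 1)×1000 = (0.939030 − 1)×1000 = -60.970 permil
f_A = (δ_mix − δ_B)/(δ_A − δ_B) = (-24.8 − (-60.970))/(-4.543 − (-60.970))
f_A = 36.170 / 56.427 = 0.6410

0.641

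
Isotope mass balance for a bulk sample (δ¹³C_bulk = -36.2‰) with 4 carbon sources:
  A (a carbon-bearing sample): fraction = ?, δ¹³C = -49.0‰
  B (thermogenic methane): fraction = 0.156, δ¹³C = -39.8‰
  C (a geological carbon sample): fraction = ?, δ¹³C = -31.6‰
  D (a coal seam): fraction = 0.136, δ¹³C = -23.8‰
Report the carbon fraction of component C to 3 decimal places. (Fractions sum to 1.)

0.456

Let f_C and f_A be the unknown fractions; fractions sum to 1 so f_C + f_A = 0.708.
Mass balance: Σ fᵢ·δᵢ = δ_bulk ⇒ f_C·(-31.6) + f_A·(-49.0) = -36.2 − (-9.446) = -26.754
Substitute f_A = 0.708 − f_C:
f_C·(-31.6 − -49.0) = -26.754 − 0.708×(-49.0) = 7.938
f_C = 7.938 / 17.4 = 0.4562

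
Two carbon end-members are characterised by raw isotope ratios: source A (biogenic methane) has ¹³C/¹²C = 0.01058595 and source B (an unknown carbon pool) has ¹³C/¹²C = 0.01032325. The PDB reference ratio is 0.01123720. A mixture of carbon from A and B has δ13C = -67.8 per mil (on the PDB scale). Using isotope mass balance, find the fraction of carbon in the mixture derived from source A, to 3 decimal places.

δ_A = (0.01058595/0.01123720 − 1)×1000 = (0.942045 − 1)×1000 = -57.955 per mil
δ_B = (0.01032325/0.01123720 − 1)×1000 = (0.918667 − 1)×1000 = -81.333 per mil
f_A = (δ_mix − δ_B)/(δ_A − δ_B) = (-67.8 − (-81.333))/(-57.955 − (-81.333))
f_A = 13.533 / 23.378 = 0.5789

0.579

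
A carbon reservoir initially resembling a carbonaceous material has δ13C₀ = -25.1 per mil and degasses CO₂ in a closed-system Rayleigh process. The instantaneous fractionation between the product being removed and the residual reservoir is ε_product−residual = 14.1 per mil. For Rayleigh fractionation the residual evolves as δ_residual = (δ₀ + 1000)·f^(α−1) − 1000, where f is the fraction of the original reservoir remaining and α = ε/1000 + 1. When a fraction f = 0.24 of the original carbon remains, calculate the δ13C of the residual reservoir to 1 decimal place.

-44.5 per mil

Rayleigh residual: δ_res = (δ₀ + 1000)·f^(α−1) − 1000
α = ε/1000 + 1 = 1.01410, so α − 1 = 0.01410
f^(α−1) = 0.24^(0.01410) = 0.980079
δ_res = (-25.1 + 1000) × 0.980079 − 1000 = 955.479 − 1000 = -44.52 per mil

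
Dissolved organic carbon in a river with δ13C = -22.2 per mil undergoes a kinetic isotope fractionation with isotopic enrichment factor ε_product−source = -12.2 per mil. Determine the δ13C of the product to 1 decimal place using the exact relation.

To first order, δ_product ≈ δ_source + ε = -34.4 per mil.
Exactly, δ_product = (δ_source + 1000)·(ε/1000 + 1) − 1000.
δ_product = (-22.2 + 1000) × (-12.2/1000 + 1) − 1000
δ_product = -34.13 per mil

-34.1 per mil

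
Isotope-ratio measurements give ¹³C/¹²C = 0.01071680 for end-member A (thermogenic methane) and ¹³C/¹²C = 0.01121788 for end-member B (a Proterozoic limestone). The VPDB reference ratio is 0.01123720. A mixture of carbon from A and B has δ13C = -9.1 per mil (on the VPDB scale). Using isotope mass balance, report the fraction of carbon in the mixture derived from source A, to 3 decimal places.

0.166

δ_A = (0.01071680/0.01123720 − 1)×1000 = (0.953690 − 1)×1000 = -46.310 per mil
δ_B = (0.01121788/0.01123720 − 1)×1000 = (0.998281 − 1)×1000 = -1.719 per mil
f_A = (δ_mix − δ_B)/(δ_A − δ_B) = (-9.1 − (-1.719))/(-46.310 − (-1.719))
f_A = -7.381 / -44.591 = 0.1655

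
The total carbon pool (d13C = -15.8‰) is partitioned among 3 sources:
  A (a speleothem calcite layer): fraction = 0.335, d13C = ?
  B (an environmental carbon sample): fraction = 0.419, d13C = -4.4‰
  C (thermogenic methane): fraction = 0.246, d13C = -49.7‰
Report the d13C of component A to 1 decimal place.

-5.2‰

Isotope mass balance: δ_bulk = Σ fᵢ·δᵢ.
-15.8 = 0.335×δ_A + 0.419×(-4.4) + 0.246×(-49.7)
0.335·δ_A = -15.8 − (-14.070) = -1.730
δ_A = -1.730 / 0.335 = -5.16‰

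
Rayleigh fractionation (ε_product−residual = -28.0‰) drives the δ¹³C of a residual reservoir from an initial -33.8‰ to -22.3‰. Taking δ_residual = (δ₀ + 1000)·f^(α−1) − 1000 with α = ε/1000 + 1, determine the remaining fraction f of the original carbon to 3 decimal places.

α − 1 = ε/1000 = -0.0280
(δ_res + 1000)/(δ₀ + 1000) = (-22.3 + 1000)/(-33.8 + 1000) = 977.7/966.2 = 1.011902
f = 1.011902^(1/-0.0280) = exp(ln(1.011902)/-0.0280) = exp(0.01183/-0.0280)
f = exp(-0.4226) = 0.6554

0.655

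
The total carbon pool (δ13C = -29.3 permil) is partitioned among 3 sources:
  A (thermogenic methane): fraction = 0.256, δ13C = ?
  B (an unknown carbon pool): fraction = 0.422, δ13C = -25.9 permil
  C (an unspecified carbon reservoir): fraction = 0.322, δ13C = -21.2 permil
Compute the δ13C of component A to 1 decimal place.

-45.1 permil

Isotope mass balance: δ_bulk = Σ fᵢ·δᵢ.
-29.3 = 0.256×δ_A + 0.422×(-25.9) + 0.322×(-21.2)
0.256·δ_A = -29.3 − (-17.756) = -11.544
δ_A = -11.544 / 0.256 = -45.09 permil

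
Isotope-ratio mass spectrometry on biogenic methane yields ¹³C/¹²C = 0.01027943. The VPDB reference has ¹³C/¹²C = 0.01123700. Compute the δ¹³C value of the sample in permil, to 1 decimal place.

δ¹³C = (R_sample / R_standard − 1) × 1000
R_sample / R_standard = 0.01027943 / 0.01123700 = 0.914784
δ¹³C = (0.914784 − 1) × 1000 = -85.22 permil

-85.2 permil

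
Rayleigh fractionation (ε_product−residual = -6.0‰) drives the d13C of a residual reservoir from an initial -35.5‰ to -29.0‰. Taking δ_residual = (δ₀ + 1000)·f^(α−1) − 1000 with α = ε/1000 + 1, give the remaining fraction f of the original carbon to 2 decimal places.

0.33

α − 1 = ε/1000 = -0.0060
(δ_res + 1000)/(δ₀ + 1000) = (-29.0 + 1000)/(-35.5 + 1000) = 971.0/964.5 = 1.006739
f = 1.006739^(1/-0.0060) = exp(ln(1.006739)/-0.0060) = exp(0.00672/-0.0060)
f = exp(-1.1194) = 0.3265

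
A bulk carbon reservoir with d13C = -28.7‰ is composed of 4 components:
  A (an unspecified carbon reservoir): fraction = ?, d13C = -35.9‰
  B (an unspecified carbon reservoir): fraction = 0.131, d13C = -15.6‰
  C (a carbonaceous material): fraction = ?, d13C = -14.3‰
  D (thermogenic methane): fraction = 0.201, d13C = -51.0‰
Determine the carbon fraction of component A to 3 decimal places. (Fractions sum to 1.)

Let f_A and f_C be the unknown fractions; fractions sum to 1 so f_A + f_C = 0.668.
Mass balance: Σ fᵢ·δᵢ = δ_bulk ⇒ f_A·(-35.9) + f_C·(-14.3) = -28.7 − (-12.295) = -16.405
Substitute f_C = 0.668 − f_A:
f_A·(-35.9 − -14.3) = -16.405 − 0.668×(-14.3) = -6.853
f_A = -6.853 / -21.6 = 0.3173

0.317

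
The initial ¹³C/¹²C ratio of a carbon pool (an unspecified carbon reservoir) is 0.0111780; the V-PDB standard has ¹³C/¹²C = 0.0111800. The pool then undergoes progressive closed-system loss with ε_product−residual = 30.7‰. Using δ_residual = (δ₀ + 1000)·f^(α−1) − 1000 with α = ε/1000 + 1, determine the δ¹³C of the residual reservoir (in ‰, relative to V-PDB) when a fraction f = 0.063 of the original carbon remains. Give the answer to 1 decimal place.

-81.5‰

δ₀ = (0.0111780/0.0111800 − 1)×1000 = (0.999821 − 1)×1000 = -0.179‰
α − 1 = ε/1000 = 0.0307
f^(α−1) = 0.063^(0.0307) = 0.918628
δ_res = (-0.179 + 1000) × 0.918628 − 1000 = 918.464 − 1000 = -81.54‰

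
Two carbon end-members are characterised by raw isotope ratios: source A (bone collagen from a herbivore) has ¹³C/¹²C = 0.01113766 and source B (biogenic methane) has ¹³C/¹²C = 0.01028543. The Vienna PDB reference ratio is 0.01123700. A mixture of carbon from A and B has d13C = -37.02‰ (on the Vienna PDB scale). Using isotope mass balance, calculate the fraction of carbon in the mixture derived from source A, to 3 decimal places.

0.628

δ_A = (0.01113766/0.01123700 − 1)×1000 = (0.991160 − 1)×1000 = -8.840‰
δ_B = (0.01028543/0.01123700 − 1)×1000 = (0.915318 − 1)×1000 = -84.682‰
f_A = (δ_mix − δ_B)/(δ_A − δ_B) = (-37.02 − (-84.682))/(-8.840 − (-84.682))
f_A = 47.662 / 75.841 = 0.6284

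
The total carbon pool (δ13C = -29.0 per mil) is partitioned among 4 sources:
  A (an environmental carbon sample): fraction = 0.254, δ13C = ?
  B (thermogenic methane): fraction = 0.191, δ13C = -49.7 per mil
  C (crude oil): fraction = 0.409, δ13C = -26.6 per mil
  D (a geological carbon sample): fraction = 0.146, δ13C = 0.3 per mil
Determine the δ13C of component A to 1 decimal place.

Isotope mass balance: δ_bulk = Σ fᵢ·δᵢ.
-29.0 = 0.254×δ_A + 0.191×(-49.7) + 0.409×(-26.6) + 0.146×(0.3)
0.254·δ_A = -29.0 − (-20.328) = -8.672
δ_A = -8.672 / 0.254 = -34.14 per mil

-34.1 per mil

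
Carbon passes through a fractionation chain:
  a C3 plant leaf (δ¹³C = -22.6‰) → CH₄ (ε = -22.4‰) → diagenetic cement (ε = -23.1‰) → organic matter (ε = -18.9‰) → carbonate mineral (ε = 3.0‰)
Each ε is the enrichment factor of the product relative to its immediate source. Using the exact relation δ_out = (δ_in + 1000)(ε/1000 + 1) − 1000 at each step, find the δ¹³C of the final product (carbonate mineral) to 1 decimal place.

step 1: δ = (-22.60 + 1000)·(-22.4/1000 + 1) − 1000 = -44.49‰
step 2: δ = (-44.49 + 1000)·(-23.1/1000 + 1) − 1000 = -66.57‰
step 3: δ = (-66.57 + 1000)·(-18.9/1000 + 1) − 1000 = -84.21‰
step 4: δ = (-84.21 + 1000)·(3.0/1000 + 1) − 1000 = -81.46‰

-81.5‰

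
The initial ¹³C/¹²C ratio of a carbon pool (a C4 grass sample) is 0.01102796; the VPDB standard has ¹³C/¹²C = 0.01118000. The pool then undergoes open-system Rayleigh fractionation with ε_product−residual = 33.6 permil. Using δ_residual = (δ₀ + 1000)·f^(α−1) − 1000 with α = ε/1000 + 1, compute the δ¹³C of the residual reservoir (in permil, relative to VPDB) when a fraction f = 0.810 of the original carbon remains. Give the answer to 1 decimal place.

-20.6 permil

δ₀ = (0.01102796/0.01118000 − 1)×1000 = (0.986401 − 1)×1000 = -13.599 permil
α − 1 = ε/1000 = 0.0336
f^(α−1) = 0.810^(0.0336) = 0.992945
δ_res = (-13.599 + 1000) × 0.992945 − 1000 = 979.441 − 1000 = -20.56 permil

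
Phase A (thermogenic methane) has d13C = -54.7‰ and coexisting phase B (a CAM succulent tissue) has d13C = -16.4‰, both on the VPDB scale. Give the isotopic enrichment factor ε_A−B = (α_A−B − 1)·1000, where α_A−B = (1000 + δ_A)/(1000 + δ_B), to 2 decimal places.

-38.94‰

α_A−B = (1000 + -54.7) / (1000 + -16.4) = 945.3 / 983.6 = 0.961061
ε_A−B = (0.961061 − 1) × 1000 = -38.939‰
(The approximation ε ≈ δ_A − δ_B would give -38.3‰.)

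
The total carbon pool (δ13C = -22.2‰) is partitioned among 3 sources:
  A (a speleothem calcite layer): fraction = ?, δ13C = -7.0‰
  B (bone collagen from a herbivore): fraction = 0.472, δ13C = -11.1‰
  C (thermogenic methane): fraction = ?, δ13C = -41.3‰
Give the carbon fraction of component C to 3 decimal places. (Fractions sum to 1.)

Let f_C and f_A be the unknown fractions; fractions sum to 1 so f_C + f_A = 0.528.
Mass balance: Σ fᵢ·δᵢ = δ_bulk ⇒ f_C·(-41.3) + f_A·(-7.0) = -22.2 − (-5.239) = -16.961
Substitute f_A = 0.528 − f_C:
f_C·(-41.3 − -7.0) = -16.961 − 0.528×(-7.0) = -13.265
f_C = -13.265 / -34.3 = 0.3867

0.387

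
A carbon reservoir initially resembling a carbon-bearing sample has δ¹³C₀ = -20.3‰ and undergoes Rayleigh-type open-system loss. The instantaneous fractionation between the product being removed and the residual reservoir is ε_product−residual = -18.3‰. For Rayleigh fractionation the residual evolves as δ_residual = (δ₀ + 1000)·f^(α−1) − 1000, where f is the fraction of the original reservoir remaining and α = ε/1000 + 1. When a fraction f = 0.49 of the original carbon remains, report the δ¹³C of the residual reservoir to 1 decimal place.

-7.4‰

Rayleigh residual: δ_res = (δ₀ + 1000)·f^(α−1) − 1000
α = ε/1000 + 1 = 0.98170, so α − 1 = -0.01830
f^(α−1) = 0.49^(-0.01830) = 1.013140
δ_res = (-20.3 + 1000) × 1.013140 − 1000 = 992.573 − 1000 = -7.43‰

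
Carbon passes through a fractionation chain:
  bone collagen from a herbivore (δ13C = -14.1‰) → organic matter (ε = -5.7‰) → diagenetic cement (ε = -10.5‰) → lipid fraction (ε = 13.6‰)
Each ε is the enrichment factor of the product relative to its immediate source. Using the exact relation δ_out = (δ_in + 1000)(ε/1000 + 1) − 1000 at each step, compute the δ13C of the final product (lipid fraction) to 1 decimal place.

step 1: δ = (-14.10 + 1000)·(-5.7/1000 + 1) − 1000 = -19.72‰
step 2: δ = (-19.72 + 1000)·(-10.5/1000 + 1) − 1000 = -30.01‰
step 3: δ = (-30.01 + 1000)·(13.6/1000 + 1) − 1000 = -16.82‰

-16.8‰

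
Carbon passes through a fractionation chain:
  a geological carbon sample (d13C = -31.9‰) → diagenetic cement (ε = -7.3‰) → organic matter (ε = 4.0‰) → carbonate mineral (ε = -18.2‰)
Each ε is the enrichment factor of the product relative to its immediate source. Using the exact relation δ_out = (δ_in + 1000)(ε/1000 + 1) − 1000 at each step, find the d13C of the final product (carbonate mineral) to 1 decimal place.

-52.7‰

step 1: δ = (-31.90 + 1000)·(-7.3/1000 + 1) − 1000 = -38.97‰
step 2: δ = (-38.97 + 1000)·(4.0/1000 + 1) − 1000 = -35.12‰
step 3: δ = (-35.12 + 1000)·(-18.2/1000 + 1) − 1000 = -52.68‰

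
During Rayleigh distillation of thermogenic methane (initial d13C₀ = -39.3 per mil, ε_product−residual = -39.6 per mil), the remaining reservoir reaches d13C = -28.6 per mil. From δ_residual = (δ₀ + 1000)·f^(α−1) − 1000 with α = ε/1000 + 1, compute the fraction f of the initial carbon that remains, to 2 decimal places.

α − 1 = ε/1000 = -0.0396
(δ_res + 1000)/(δ₀ + 1000) = (-28.6 + 1000)/(-39.3 + 1000) = 971.4/960.7 = 1.011138
f = 1.011138^(1/-0.0396) = exp(ln(1.011138)/-0.0396) = exp(0.01108/-0.0396)
f = exp(-0.2797) = 0.7560

0.76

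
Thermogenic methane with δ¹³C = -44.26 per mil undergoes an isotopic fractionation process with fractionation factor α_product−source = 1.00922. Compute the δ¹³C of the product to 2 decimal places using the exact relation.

-35.45 per mil

δ_product = (δ_source + 1000)·α − 1000
δ_product = (-44.26 + 1000) × 1.00922 − 1000
δ_product = 964.552 − 1000 = -35.448 per mil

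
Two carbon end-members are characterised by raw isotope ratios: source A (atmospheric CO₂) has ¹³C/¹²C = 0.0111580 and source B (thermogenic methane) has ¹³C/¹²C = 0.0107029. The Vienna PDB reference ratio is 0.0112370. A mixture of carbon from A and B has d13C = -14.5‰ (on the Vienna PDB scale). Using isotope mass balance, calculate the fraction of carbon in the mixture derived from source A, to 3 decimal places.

δ_A = (0.0111580/0.0112370 − 1)×1000 = (0.992970 − 1)×1000 = -7.030‰
δ_B = (0.0107029/0.0112370 − 1)×1000 = (0.952470 − 1)×1000 = -47.530‰
f_A = (δ_mix − δ_B)/(δ_A − δ_B) = (-14.5 − (-47.530))/(-7.030 − (-47.530))
f_A = 33.030 / 40.500 = 0.8156

0.816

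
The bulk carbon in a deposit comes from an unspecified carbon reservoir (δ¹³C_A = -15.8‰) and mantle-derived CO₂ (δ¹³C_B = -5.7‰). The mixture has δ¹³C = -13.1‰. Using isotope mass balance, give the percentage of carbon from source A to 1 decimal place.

73.3%

δ_mix = f_A·δ_A + (1 − f_A)·δ_B  ⇒  f_A = (δ_mix − δ_B)/(δ_A − δ_B)
f_A = (-13.1 − (-5.7)) / (-15.8 − (-5.7))
f_A = -7.4 / -10.1 = 0.7327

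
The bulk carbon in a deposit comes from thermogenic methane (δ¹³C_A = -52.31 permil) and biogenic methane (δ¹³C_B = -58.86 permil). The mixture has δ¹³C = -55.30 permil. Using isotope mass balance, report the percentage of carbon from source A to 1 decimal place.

δ_mix = f_A·δ_A + (1 − f_A)·δ_B  ⇒  f_A = (δ_mix − δ_B)/(δ_A − δ_B)
f_A = (-55.30 − (-58.86)) / (-52.31 − (-58.86))
f_A = 3.56 / 6.55 = 0.5435

54.4%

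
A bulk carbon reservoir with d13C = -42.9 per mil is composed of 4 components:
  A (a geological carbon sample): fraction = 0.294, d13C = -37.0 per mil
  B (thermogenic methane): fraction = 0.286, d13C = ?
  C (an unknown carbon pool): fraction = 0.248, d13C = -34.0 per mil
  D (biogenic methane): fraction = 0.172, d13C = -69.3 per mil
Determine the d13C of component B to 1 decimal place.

-40.8 per mil

Isotope mass balance: δ_bulk = Σ fᵢ·δᵢ.
-42.9 = 0.294×(-37.0) + 0.286×δ_B + 0.248×(-34.0) + 0.172×(-69.3)
0.286·δ_B = -42.9 − (-31.230) = -11.670
δ_B = -11.670 / 0.286 = -40.81 per mil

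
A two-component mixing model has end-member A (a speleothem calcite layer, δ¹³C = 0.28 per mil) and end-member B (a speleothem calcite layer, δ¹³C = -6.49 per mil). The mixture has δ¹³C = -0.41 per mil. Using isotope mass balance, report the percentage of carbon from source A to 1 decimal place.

δ_mix = f_A·δ_A + (1 − f_A)·δ_B  ⇒  f_A = (δ_mix − δ_B)/(δ_A − δ_B)
f_A = (-0.41 − (-6.49)) / (0.28 − (-6.49))
f_A = 6.08 / 6.77 = 0.8981

89.8%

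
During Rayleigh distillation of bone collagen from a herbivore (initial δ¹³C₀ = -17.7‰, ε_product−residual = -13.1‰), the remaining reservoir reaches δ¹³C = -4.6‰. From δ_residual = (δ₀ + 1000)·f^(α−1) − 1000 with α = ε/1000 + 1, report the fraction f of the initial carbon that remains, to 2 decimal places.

0.36

α − 1 = ε/1000 = -0.0131
(δ_res + 1000)/(δ₀ + 1000) = (-4.6 + 1000)/(-17.7 + 1000) = 995.4/982.3 = 1.013336
f = 1.013336^(1/-0.0131) = exp(ln(1.013336)/-0.0131) = exp(0.01325/-0.0131)
f = exp(-1.0113) = 0.3637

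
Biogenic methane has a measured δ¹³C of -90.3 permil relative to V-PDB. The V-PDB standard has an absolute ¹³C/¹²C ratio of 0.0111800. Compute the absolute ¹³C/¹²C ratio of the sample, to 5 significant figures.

R_sample = R_standard × (δ¹³C/1000 + 1)
R_sample = 0.0111800 × (-90.3/1000 + 1) = 0.0111800 × 0.909700
R_sample = 0.0101704

0.010170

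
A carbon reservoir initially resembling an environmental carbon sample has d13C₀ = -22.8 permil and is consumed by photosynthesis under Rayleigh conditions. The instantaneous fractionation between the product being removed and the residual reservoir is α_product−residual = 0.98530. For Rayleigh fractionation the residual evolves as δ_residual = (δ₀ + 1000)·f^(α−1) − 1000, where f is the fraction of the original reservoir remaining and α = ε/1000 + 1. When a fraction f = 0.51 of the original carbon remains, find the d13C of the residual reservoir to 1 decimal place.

-13.1 permil

Rayleigh residual: δ_res = (δ₀ + 1000)·f^(α−1) − 1000
α − 1 = -0.01470
f^(α−1) = 0.51^(-0.01470) = 1.009947
δ_res = (-22.8 + 1000) × 1.009947 − 1000 = 986.921 − 1000 = -13.08 permil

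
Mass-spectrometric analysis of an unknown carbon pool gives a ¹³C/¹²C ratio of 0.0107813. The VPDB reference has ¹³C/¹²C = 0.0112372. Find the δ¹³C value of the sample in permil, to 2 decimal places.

-40.57 permil

δ¹³C = (R_sample / R_standard − 1) × 1000
R_sample / R_standard = 0.0107813 / 0.0112372 = 0.959429
δ¹³C = (0.959429 − 1) × 1000 = -40.571 permil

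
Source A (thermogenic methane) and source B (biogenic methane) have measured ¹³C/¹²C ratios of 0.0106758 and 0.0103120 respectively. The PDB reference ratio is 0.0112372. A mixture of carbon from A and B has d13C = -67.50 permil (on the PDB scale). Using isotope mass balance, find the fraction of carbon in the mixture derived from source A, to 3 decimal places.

0.458

δ_A = (0.0106758/0.0112372 − 1)×1000 = (0.950041 − 1)×1000 = -49.959 permil
δ_B = (0.0103120/0.0112372 − 1)×1000 = (0.917666 − 1)×1000 = -82.334 permil
f_A = (δ_mix − δ_B)/(δ_A − δ_B) = (-67.50 − (-82.334))/(-49.959 − (-82.334))
f_A = 14.834 / 32.375 = 0.4582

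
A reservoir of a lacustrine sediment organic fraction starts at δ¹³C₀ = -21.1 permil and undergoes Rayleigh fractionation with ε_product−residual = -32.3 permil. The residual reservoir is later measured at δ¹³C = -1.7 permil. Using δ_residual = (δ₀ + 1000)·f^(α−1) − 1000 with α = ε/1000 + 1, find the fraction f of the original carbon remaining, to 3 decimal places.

α − 1 = ε/1000 = -0.0323
(δ_res + 1000)/(δ₀ + 1000) = (-1.7 + 1000)/(-21.1 + 1000) = 998.3/978.9 = 1.019818
f = 1.019818^(1/-0.0323) = exp(ln(1.019818)/-0.0323) = exp(0.01962/-0.0323)
f = exp(-0.6076) = 0.5447

0.545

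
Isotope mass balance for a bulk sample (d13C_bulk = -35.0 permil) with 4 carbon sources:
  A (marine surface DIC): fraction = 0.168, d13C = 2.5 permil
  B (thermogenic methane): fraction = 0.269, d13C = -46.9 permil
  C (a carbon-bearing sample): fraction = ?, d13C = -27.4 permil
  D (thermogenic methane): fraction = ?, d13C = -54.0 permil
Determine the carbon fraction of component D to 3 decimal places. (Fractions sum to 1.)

Let f_D and f_C be the unknown fractions; fractions sum to 1 so f_D + f_C = 0.563.
Mass balance: Σ fᵢ·δᵢ = δ_bulk ⇒ f_D·(-54.0) + f_C·(-27.4) = -35.0 − (-12.196) = -22.804
Substitute f_C = 0.563 − f_D:
f_D·(-54.0 − -27.4) = -22.804 − 0.563×(-27.4) = -7.378
f_D = -7.378 / -26.6 = 0.2774

0.277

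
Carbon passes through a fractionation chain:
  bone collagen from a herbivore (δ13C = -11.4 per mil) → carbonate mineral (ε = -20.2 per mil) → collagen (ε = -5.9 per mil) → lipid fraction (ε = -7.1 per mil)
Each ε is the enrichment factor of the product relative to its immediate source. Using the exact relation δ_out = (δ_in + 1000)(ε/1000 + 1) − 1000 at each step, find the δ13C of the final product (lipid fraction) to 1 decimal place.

step 1: δ = (-11.40 + 1000)·(-20.2/1000 + 1) − 1000 = -31.37 per mil
step 2: δ = (-31.37 + 1000)·(-5.9/1000 + 1) − 1000 = -37.08 per mil
step 3: δ = (-37.08 + 1000)·(-7.1/1000 + 1) − 1000 = -43.92 per mil

-43.9 per mil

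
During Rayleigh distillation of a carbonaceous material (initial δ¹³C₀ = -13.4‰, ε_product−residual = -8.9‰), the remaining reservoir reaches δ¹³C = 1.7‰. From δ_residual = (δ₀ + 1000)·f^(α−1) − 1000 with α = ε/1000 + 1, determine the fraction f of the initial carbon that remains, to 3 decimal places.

α − 1 = ε/1000 = -0.0089
(δ_res + 1000)/(δ₀ + 1000) = (1.7 + 1000)/(-13.4 + 1000) = 1001.7/986.6 = 1.015305
f = 1.015305^(1/-0.0089) = exp(ln(1.015305)/-0.0089) = exp(0.01519/-0.0089)
f = exp(-1.7066) = 0.1815

0.181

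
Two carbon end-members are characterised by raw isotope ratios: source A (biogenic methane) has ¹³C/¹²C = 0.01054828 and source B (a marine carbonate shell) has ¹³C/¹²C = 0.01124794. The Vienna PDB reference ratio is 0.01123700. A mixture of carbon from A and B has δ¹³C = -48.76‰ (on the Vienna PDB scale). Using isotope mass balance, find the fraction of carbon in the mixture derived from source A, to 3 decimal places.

δ_A = (0.01054828/0.01123700 − 1)×1000 = (0.938710 − 1)×1000 = -61.290‰
δ_B = (0.01124794/0.01123700 − 1)×1000 = (1.000974 − 1)×1000 = 0.974‰
f_A = (δ_mix − δ_B)/(δ_A − δ_B) = (-48.76 − (0.974))/(-61.290 − (0.974))
f_A = -49.734 / -62.264 = 0.7988

0.799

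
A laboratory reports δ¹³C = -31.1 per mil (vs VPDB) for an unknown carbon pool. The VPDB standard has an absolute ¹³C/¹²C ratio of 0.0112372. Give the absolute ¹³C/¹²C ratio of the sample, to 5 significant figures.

0.010888

R_sample = R_standard × (δ¹³C/1000 + 1)
R_sample = 0.0112372 × (-31.1/1000 + 1) = 0.0112372 × 0.968900
R_sample = 0.0108877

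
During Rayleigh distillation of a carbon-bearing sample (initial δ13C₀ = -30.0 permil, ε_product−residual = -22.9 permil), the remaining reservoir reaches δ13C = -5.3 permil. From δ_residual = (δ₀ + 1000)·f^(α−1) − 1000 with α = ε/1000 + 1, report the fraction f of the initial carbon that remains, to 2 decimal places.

α − 1 = ε/1000 = -0.0229
(δ_res + 1000)/(δ₀ + 1000) = (-5.3 + 1000)/(-30.0 + 1000) = 994.7/970.0 = 1.025464
f = 1.025464^(1/-0.0229) = exp(ln(1.025464)/-0.0229) = exp(0.02515/-0.0229)
f = exp(-1.0980) = 0.3335

0.33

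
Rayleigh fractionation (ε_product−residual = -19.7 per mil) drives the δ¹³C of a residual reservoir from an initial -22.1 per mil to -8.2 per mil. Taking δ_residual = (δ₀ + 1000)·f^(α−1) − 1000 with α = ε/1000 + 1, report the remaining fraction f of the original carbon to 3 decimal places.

0.488

α − 1 = ε/1000 = -0.0197
(δ_res + 1000)/(δ₀ + 1000) = (-8.2 + 1000)/(-22.1 + 1000) = 991.8/977.9 = 1.014214
f = 1.014214^(1/-0.0197) = exp(ln(1.014214)/-0.0197) = exp(0.01411/-0.0197)
f = exp(-0.7164) = 0.4885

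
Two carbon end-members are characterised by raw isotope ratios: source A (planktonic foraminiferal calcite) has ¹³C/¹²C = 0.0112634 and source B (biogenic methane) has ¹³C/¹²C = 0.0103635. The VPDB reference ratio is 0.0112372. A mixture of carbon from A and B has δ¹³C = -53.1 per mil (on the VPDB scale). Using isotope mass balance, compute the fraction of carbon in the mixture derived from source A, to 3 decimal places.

δ_A = (0.0112634/0.0112372 − 1)×1000 = (1.002332 − 1)×1000 = 2.332 per mil
δ_B = (0.0103635/0.0112372 − 1)×1000 = (0.922249 − 1)×1000 = -77.751 per mil
f_A = (δ_mix − δ_B)/(δ_A − δ_B) = (-53.1 − (-77.751))/(2.332 − (-77.751))
f_A = 24.651 / 80.082 = 0.3078

0.308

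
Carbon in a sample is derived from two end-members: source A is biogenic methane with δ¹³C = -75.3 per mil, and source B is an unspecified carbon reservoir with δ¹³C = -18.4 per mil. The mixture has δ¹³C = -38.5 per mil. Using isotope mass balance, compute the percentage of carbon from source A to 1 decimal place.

35.3%

δ_mix = f_A·δ_A + (1 − f_A)·δ_B  ⇒  f_A = (δ_mix − δ_B)/(δ_A − δ_B)
f_A = (-38.5 − (-18.4)) / (-75.3 − (-18.4))
f_A = -20.1 / -56.9 = 0.3533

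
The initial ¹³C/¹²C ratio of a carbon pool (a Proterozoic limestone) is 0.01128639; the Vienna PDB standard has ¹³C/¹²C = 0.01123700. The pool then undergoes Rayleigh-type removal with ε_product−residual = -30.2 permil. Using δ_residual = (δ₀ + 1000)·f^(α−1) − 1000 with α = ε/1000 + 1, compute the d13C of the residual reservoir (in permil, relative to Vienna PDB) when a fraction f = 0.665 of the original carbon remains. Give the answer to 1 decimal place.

16.8 permil

δ₀ = (0.01128639/0.01123700 − 1)×1000 = (1.004395 − 1)×1000 = 4.395 permil
α − 1 = ε/1000 = -0.0302
f^(α−1) = 0.665^(-0.0302) = 1.012397
δ_res = (4.395 + 1000) × 1.012397 − 1000 = 1016.847 − 1000 = 16.85 permil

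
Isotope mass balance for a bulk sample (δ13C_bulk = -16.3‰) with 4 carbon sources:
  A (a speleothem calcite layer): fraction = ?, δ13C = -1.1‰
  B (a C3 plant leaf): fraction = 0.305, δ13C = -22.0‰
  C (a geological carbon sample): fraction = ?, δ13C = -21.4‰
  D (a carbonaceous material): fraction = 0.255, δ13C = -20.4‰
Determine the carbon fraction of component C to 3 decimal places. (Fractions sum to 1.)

0.192

Let f_C and f_A be the unknown fractions; fractions sum to 1 so f_C + f_A = 0.440.
Mass balance: Σ fᵢ·δᵢ = δ_bulk ⇒ f_C·(-21.4) + f_A·(-1.1) = -16.3 − (-11.912) = -4.388
Substitute f_A = 0.440 − f_C:
f_C·(-21.4 − -1.1) = -4.388 − 0.440×(-1.1) = -3.904
f_C = -3.904 / -20.3 = 0.1923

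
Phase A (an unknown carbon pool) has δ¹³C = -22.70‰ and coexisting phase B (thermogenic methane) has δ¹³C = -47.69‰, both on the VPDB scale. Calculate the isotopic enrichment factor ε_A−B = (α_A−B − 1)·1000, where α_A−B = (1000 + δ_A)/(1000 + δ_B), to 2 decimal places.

α_A−B = (1000 + -22.70) / (1000 + -47.69) = 977.30 / 952.31 = 1.026241
ε_A−B = (1.026241 − 1) × 1000 = 26.241‰
(The approximation ε ≈ δ_A − δ_B would give 24.99‰.)

26.24‰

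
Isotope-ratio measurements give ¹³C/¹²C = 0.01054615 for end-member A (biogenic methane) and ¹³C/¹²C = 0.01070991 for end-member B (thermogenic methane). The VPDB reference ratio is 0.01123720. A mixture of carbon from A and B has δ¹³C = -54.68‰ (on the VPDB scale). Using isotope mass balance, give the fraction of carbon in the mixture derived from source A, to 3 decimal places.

0.532

δ_A = (0.01054615/0.01123720 − 1)×1000 = (0.938503 − 1)×1000 = -61.497‰
δ_B = (0.01070991/0.01123720 − 1)×1000 = (0.953076 − 1)×1000 = -46.924‰
f_A = (δ_mix − δ_B)/(δ_A − δ_B) = (-54.68 − (-46.924))/(-61.497 − (-46.924))
f_A = -7.756 / -14.573 = 0.5322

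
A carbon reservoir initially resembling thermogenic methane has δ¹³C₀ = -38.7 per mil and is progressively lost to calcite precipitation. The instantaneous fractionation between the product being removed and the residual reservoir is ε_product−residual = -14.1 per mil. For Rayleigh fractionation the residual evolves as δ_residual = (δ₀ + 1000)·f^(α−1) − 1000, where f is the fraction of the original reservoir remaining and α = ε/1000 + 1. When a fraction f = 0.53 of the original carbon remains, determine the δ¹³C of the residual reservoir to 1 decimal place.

-30.1 per mil

Rayleigh residual: δ_res = (δ₀ + 1000)·f^(α−1) − 1000
α = ε/1000 + 1 = 0.98590, so α − 1 = -0.01410
f^(α−1) = 0.53^(-0.01410) = 1.008992
δ_res = (-38.7 + 1000) × 1.008992 − 1000 = 969.944 − 1000 = -30.06 per mil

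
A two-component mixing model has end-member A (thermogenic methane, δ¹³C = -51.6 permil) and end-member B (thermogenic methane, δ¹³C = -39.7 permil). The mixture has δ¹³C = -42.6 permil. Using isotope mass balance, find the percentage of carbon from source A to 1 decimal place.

24.4%

δ_mix = f_A·δ_A + (1 − f_A)·δ_B  ⇒  f_A = (δ_mix − δ_B)/(δ_A − δ_B)
f_A = (-42.6 − (-39.7)) / (-51.6 − (-39.7))
f_A = -2.9 / -11.9 = 0.2437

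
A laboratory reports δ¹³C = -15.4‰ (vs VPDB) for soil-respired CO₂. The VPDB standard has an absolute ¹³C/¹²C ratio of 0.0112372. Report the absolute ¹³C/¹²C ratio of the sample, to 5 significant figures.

0.011064

R_sample = R_standard × (δ¹³C/1000 + 1)
R_sample = 0.0112372 × (-15.4/1000 + 1) = 0.0112372 × 0.984600
R_sample = 0.0110641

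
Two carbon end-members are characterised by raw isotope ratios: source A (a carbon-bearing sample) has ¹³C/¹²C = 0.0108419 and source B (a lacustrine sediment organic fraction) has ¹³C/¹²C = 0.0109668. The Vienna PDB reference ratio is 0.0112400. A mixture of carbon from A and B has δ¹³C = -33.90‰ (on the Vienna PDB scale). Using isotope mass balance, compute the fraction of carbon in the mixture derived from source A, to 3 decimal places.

0.863

δ_A = (0.0108419/0.0112400 − 1)×1000 = (0.964582 − 1)×1000 = -35.418‰
δ_B = (0.0109668/0.0112400 − 1)×1000 = (0.975694 − 1)×1000 = -24.306‰
f_A = (δ_mix − δ_B)/(δ_A − δ_B) = (-33.90 − (-24.306))/(-35.418 − (-24.306))
f_A = -9.594 / -11.112 = 0.8634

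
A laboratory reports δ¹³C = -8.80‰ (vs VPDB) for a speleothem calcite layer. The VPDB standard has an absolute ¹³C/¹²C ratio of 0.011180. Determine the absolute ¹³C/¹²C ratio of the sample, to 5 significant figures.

0.011082

R_sample = R_standard × (δ¹³C/1000 + 1)
R_sample = 0.011180 × (-8.80/1000 + 1) = 0.011180 × 0.991200
R_sample = 0.0110816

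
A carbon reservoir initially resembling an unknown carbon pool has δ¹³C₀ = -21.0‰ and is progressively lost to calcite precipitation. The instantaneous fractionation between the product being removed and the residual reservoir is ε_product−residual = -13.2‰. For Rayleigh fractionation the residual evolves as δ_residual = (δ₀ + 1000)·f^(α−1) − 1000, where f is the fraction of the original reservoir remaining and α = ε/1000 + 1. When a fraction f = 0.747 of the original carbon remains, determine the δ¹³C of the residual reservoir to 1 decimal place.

Rayleigh residual: δ_res = (δ₀ + 1000)·f^(α−1) − 1000
α = ε/1000 + 1 = 0.98680, so α − 1 = -0.01320
f^(α−1) = 0.747^(-0.01320) = 1.003858
δ_res = (-21.0 + 1000) × 1.003858 − 1000 = 982.777 − 1000 = -17.22‰

-17.2‰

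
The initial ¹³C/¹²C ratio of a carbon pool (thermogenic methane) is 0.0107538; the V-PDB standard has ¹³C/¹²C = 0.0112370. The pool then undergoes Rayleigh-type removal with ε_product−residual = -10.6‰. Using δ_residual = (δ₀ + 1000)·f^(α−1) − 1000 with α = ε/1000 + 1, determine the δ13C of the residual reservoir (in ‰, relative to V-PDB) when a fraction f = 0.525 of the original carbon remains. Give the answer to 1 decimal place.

δ₀ = (0.0107538/0.0112370 − 1)×1000 = (0.956999 − 1)×1000 = -43.001‰
α − 1 = ε/1000 = -0.0106
f^(α−1) = 0.525^(-0.0106) = 1.006854
δ_res = (-43.001 + 1000) × 1.006854 − 1000 = 963.558 − 1000 = -36.44‰

-36.4‰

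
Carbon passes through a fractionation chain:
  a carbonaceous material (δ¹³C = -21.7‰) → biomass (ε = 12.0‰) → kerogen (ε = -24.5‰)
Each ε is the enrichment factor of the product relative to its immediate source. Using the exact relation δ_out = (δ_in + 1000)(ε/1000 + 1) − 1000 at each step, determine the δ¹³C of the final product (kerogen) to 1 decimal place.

-34.2‰

step 1: δ = (-21.70 + 1000)·(12.0/1000 + 1) − 1000 = -9.96‰
step 2: δ = (-9.96 + 1000)·(-24.5/1000 + 1) − 1000 = -34.22‰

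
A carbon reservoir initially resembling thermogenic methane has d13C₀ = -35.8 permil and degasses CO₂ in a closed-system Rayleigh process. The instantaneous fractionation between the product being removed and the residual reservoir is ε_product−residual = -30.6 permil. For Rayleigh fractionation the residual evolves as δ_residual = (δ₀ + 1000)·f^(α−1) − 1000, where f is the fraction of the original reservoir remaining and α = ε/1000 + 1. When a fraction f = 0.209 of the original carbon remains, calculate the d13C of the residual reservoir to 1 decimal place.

Rayleigh residual: δ_res = (δ₀ + 1000)·f^(α−1) − 1000
α = ε/1000 + 1 = 0.96940, so α − 1 = -0.03060
f^(α−1) = 0.209^(-0.03060) = 1.049068
δ_res = (-35.8 + 1000) × 1.049068 − 1000 = 1011.511 − 1000 = 11.51 permil

11.5 permil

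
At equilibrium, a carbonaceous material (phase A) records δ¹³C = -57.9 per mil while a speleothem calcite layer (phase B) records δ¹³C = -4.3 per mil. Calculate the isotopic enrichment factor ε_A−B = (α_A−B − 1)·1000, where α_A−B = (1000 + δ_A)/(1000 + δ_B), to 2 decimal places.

α_A−B = (1000 + -57.9) / (1000 + -4.3) = 942.1 / 995.7 = 0.946169
ε_A−B = (0.946169 − 1) × 1000 = -53.831 per mil
(The approximation ε ≈ δ_A − δ_B would give -53.6 per mil.)

-53.83 per mil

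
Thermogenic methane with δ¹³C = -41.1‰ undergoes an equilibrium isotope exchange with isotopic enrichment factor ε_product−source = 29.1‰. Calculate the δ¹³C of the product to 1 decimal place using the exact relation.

Exactly, δ_product = (δ_source + 1000)·(ε/1000 + 1) − 1000.
δ_product = (-41.1 + 1000) × (29.1/1000 + 1) − 1000
δ_product = -13.20‰

-13.2‰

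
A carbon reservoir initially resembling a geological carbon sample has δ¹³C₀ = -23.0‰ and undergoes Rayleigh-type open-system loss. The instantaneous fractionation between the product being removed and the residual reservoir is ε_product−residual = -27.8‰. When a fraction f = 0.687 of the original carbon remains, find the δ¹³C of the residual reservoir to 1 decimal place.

Rayleigh residual: δ_res = (δ₀ + 1000)·f^(α−1) − 1000
α = ε/1000 + 1 = 0.97220, so α − 1 = -0.02780
f^(α−1) = 0.687^(-0.02780) = 1.010491
δ_res = (-23.0 + 1000) × 1.010491 − 1000 = 987.250 − 1000 = -12.75‰

-12.7‰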